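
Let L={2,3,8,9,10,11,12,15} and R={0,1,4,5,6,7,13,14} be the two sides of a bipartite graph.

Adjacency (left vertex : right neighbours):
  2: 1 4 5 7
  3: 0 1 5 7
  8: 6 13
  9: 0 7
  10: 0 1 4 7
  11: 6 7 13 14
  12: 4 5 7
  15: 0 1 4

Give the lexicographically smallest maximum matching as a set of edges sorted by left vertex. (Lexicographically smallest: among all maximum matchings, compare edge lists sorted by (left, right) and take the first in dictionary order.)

|M| = 7 (so the lex-smallest maximum matching has 7 edges)
process left vertices in ascending order; for each, take the smallest-labelled available neighbour that still permits 7 edges overall, or leave it unmatched if none does
lex-smallest matching: {2-1, 3-0, 8-6, 9-7, 10-4, 11-13, 12-5}

Lex-smallest maximum matching: {(2,1), (3,0), (8,6), (9,7), (10,4), (11,13), (12,5)}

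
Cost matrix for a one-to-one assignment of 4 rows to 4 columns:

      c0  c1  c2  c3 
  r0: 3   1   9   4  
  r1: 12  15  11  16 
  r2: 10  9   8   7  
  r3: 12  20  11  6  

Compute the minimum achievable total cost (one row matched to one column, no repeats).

Minimum assignment cost: 27

optimal assignment: row0→col1 (cost 1), row1→col0 (cost 12), row2→col2 (cost 8), row3→col3 (cost 6)
total = 1 + 12 + 8 + 6 = 27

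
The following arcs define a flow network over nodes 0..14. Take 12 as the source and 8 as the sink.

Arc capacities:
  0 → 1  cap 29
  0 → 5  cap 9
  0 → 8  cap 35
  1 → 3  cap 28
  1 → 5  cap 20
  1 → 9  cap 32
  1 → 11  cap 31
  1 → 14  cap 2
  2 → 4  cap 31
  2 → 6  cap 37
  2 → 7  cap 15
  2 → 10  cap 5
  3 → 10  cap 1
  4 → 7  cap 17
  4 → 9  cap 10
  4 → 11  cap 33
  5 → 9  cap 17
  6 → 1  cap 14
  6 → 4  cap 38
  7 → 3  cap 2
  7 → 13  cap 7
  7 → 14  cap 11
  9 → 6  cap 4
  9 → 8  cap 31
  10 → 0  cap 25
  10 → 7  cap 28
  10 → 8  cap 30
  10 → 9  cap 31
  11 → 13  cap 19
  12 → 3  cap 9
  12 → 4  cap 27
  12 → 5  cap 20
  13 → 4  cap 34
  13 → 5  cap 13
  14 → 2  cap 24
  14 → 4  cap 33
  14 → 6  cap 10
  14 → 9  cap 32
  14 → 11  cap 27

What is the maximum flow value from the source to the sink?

Maximum flow value: 37

augment #1: 12→3→10→8 bottleneck 1, total now 1
augment #2: 12→4→9→8 bottleneck 10, total now 11
augment #3: 12→5→9→8 bottleneck 17, total now 28
augment #4: 12→4→7→14→9→8 bottleneck 4, total now 32
augment #5: 12→4→7→14→2→10→8 bottleneck 5, total now 37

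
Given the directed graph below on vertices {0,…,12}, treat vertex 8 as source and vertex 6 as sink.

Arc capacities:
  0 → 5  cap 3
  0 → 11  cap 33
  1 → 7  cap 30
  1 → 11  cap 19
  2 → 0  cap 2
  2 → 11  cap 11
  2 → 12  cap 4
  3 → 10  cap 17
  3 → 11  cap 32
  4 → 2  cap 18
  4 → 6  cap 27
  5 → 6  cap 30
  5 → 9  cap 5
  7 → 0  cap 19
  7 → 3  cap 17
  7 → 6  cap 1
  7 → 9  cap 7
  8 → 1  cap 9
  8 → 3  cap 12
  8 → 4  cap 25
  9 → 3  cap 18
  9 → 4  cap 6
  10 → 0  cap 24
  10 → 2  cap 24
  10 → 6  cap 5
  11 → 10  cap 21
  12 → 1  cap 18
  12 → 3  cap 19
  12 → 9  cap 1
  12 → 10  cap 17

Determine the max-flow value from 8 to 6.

augment #1: 8→4→6 bottleneck 25, total now 25
augment #2: 8→1→7→6 bottleneck 1, total now 26
augment #3: 8→3→10→6 bottleneck 5, total now 31
augment #4: 8→1→7→0→5→6 bottleneck 3, total now 34
augment #5: 8→1→7→9→4→6 bottleneck 2, total now 36

Maximum flow value: 36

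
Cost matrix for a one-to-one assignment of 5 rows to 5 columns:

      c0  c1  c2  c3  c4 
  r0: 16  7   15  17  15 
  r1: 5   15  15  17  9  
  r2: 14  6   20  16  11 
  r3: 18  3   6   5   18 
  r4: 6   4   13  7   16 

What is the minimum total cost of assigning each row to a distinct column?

optimal assignment: row0→col1 (cost 7), row1→col0 (cost 5), row2→col4 (cost 11), row3→col2 (cost 6), row4→col3 (cost 7)
total = 7 + 5 + 11 + 6 + 7 = 36

Minimum assignment cost: 36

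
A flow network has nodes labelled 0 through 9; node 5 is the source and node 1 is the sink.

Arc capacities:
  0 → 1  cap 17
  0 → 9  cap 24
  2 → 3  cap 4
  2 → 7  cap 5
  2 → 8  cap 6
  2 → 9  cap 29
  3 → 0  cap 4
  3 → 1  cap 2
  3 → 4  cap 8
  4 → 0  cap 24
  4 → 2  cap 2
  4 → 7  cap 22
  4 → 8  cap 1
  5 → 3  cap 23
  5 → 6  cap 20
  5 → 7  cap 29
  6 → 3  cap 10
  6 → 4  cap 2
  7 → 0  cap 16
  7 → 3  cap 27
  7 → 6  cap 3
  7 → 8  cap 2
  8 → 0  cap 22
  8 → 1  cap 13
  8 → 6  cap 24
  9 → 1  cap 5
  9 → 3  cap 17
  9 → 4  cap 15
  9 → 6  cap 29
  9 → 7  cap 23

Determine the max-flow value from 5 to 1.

augment #1: 5→3→1 bottleneck 2, total now 2
augment #2: 5→3→0→1 bottleneck 4, total now 6
augment #3: 5→7→0→1 bottleneck 13, total now 19
augment #4: 5→7→8→1 bottleneck 2, total now 21
augment #5: 5→3→4→8→1 bottleneck 1, total now 22
augment #6: 5→7→0→9→1 bottleneck 3, total now 25
augment #7: 5→3→4→0→9→1 bottleneck 2, total now 27
augment #8: 5→3→4→2→8→1 bottleneck 2, total now 29

Maximum flow value: 29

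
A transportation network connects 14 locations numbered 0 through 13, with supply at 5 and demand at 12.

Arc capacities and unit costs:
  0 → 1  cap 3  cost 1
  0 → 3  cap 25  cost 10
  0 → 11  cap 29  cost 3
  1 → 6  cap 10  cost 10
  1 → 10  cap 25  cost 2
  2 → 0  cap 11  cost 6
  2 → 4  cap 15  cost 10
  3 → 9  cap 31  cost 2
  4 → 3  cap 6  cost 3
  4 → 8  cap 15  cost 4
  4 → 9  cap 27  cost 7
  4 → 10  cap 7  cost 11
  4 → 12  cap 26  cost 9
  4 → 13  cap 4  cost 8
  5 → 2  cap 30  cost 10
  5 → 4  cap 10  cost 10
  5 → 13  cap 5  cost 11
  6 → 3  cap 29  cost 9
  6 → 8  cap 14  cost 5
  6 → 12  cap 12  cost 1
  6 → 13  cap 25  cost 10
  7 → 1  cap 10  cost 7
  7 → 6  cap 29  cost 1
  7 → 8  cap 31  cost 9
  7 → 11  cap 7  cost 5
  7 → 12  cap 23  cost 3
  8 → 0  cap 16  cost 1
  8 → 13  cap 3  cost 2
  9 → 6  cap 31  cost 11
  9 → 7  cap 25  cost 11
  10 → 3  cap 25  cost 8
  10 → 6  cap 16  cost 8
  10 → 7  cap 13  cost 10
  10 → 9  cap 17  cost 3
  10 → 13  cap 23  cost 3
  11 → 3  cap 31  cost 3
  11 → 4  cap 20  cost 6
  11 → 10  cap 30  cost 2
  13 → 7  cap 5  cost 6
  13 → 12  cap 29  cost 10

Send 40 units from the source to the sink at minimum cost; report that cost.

shortest-cost path #1: 5→4→12 push 10 @ unit cost 19 (adds 190)
shortest-cost path #2: 5→13→7→6→12 push 5 @ unit cost 19 (adds 95)
shortest-cost path #3: 5→2→0→1→6→12 push 3 @ unit cost 28 (adds 84)
shortest-cost path #4: 5→2→4→12 push 15 @ unit cost 29 (adds 435)
shortest-cost path #5: 5→2→0→11→10→6→12 push 4 @ unit cost 30 (adds 120)
shortest-cost path #6: 5→2→0→11→10→6→7→12 push 3 @ unit cost 31 (adds 93)
total cost = 1017

Minimum cost for 40 units: 1017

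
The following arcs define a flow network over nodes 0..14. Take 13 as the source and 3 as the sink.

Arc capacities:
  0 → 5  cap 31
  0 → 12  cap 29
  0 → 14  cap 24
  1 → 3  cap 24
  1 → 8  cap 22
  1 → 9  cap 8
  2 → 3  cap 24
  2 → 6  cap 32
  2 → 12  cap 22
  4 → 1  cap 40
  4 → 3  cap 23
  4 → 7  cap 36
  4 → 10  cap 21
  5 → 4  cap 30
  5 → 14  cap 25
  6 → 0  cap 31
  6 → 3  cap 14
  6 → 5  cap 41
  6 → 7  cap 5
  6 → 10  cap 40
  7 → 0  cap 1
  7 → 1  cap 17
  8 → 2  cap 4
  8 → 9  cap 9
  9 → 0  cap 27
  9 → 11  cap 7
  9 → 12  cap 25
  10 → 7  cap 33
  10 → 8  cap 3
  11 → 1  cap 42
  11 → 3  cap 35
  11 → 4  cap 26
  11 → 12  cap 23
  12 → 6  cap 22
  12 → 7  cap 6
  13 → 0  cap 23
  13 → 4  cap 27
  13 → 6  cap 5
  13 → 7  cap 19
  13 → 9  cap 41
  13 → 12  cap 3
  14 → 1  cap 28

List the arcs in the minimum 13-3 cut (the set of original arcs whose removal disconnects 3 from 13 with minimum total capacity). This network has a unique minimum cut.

Min-cut arcs: {(1,3), (4,3), (6,3), (8,2), (9,11)} (total capacity 72)

augment #1: 13→4→3 push 23
augment #2: 13→6→3 push 5
augment #3: 13→4→1→3 push 4
augment #4: 13→7→1→3 push 17
augment #5: 13→9→11→3 push 7
augment #6: 13→12→6→3 push 3
augment #7: 13→0→12→6→3 push 6
augment #8: 13→0→14→1→3 push 3
augment #9: 13→0→14→1→8→2→3 push 4
max flow = 72; residual-reachable set from 13 gives S-side
cut edges (S→T): {(1,3), (4,3), (6,3), (8,2), (9,11)} total cap 72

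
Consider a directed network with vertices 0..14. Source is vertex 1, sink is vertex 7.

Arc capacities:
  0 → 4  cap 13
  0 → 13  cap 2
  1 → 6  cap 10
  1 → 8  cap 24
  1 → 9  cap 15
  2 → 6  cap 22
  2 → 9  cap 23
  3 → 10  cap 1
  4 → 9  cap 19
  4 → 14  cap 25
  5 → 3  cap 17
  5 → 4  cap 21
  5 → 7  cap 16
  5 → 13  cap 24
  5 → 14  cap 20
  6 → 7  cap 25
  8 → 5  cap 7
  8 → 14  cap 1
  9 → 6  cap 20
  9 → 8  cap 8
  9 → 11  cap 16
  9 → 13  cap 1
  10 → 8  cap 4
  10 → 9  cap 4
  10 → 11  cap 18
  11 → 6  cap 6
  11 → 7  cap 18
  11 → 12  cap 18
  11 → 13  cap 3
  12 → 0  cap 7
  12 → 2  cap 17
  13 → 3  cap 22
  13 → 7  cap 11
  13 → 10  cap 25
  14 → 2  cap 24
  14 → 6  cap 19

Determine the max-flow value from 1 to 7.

Maximum flow value: 33

augment #1: 1→6→7 bottleneck 10, total now 10
augment #2: 1→8→5→7 bottleneck 7, total now 17
augment #3: 1→9→6→7 bottleneck 15, total now 32
augment #4: 1→8→14→2→9→11→7 bottleneck 1, total now 33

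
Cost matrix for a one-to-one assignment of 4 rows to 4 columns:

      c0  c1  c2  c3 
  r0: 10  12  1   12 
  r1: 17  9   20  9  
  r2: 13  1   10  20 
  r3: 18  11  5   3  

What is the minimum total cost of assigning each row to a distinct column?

optimal assignment: row0→col2 (cost 1), row1→col0 (cost 17), row2→col1 (cost 1), row3→col3 (cost 3)
total = 1 + 17 + 1 + 3 = 22

Minimum assignment cost: 22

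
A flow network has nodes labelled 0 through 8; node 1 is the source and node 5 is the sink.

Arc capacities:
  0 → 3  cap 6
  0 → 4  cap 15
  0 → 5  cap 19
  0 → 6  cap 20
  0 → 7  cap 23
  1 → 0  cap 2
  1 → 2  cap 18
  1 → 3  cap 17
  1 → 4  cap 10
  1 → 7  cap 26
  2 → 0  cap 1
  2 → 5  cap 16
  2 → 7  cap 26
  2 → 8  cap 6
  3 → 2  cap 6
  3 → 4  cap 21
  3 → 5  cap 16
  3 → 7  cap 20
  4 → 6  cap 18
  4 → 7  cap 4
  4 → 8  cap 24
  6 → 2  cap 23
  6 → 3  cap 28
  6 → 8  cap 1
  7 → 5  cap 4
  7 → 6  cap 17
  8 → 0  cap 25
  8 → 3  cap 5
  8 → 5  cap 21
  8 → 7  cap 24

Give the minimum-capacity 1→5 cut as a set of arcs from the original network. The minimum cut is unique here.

Min-cut arcs: {(1,0), (1,2), (1,3), (1,4), (7,5), (7,6)} (total capacity 68)

augment #1: 1→0→5 push 2
augment #2: 1→2→5 push 16
augment #3: 1→3→5 push 16
augment #4: 1→7→5 push 4
augment #5: 1→2→0→5 push 1
augment #6: 1→2→8→5 push 1
augment #7: 1→4→8→5 push 10
augment #8: 1→3→2→8→5 push 1
augment #9: 1→7→6→8→5 push 1
augment #10: 1→7→6→2→8→5 push 4
augment #11: 1→7→6→3→4→8→5 push 4
augment #12: 1→7→6→3→4→8→0→5 push 8
max flow = 68; residual-reachable set from 1 gives S-side
cut edges (S→T): {(1,0), (1,2), (1,3), (1,4), (7,5), (7,6)} total cap 68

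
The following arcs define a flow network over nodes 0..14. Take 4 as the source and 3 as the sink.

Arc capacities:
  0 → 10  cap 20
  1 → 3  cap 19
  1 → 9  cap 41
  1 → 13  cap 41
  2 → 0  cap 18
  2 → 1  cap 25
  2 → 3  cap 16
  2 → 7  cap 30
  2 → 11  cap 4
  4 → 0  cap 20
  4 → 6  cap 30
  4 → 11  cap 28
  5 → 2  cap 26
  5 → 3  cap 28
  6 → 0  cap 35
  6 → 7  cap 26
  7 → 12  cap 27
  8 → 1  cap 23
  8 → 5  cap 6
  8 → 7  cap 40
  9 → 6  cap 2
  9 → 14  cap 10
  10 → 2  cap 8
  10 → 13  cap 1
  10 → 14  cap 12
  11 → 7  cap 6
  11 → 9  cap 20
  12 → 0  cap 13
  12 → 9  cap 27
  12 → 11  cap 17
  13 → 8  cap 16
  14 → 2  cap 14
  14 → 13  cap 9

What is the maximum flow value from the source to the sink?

augment #1: 4→0→10→2→3 bottleneck 8, total now 8
augment #2: 4→0→10→14→2→3 bottleneck 8, total now 16
augment #3: 4→0→10→13→8→1→3 bottleneck 1, total now 17
augment #4: 4→0→10→14→2→1→3 bottleneck 3, total now 20
augment #5: 4→11→9→14→2→1→3 bottleneck 3, total now 23
augment #6: 4→11→9→14→13→8→1→3 bottleneck 7, total now 30

Maximum flow value: 30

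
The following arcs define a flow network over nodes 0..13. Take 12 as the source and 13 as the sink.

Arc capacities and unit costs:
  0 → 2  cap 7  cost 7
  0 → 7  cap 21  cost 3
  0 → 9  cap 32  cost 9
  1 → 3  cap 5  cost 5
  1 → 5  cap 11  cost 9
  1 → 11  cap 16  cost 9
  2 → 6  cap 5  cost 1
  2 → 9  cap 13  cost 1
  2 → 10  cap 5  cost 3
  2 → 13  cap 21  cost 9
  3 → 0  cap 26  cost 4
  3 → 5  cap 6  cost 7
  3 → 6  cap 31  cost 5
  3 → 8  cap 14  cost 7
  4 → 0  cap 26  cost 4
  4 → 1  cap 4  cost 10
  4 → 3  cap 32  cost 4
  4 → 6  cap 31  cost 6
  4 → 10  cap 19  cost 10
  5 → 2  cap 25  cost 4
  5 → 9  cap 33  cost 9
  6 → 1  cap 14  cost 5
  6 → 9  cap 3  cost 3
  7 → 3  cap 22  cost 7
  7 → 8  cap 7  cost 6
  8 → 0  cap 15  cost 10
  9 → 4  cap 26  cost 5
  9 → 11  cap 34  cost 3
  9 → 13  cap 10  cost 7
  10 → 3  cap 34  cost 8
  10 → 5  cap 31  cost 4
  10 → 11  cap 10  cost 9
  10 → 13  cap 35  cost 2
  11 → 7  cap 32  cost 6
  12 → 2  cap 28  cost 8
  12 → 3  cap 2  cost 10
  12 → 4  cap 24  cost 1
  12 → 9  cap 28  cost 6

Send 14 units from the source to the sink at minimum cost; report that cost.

Minimum cost for 14 units: 182

shortest-cost path #1: 12→9→13 push 10 @ unit cost 13 (adds 130)
shortest-cost path #2: 12→2→10→13 push 4 @ unit cost 13 (adds 52)
total cost = 182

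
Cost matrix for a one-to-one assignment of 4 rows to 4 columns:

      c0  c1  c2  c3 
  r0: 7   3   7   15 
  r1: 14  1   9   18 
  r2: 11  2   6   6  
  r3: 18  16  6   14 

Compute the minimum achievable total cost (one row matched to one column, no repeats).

optimal assignment: row0→col0 (cost 7), row1→col1 (cost 1), row2→col3 (cost 6), row3→col2 (cost 6)
total = 7 + 1 + 6 + 6 = 20

Minimum assignment cost: 20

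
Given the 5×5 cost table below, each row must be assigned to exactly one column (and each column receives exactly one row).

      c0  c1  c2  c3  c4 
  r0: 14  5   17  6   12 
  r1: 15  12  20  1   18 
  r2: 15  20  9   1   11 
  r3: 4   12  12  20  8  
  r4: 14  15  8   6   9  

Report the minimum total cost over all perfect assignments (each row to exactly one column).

Minimum assignment cost: 28

optimal assignment: row0→col1 (cost 5), row1→col3 (cost 1), row2→col2 (cost 9), row3→col0 (cost 4), row4→col4 (cost 9)
total = 5 + 1 + 9 + 4 + 9 = 28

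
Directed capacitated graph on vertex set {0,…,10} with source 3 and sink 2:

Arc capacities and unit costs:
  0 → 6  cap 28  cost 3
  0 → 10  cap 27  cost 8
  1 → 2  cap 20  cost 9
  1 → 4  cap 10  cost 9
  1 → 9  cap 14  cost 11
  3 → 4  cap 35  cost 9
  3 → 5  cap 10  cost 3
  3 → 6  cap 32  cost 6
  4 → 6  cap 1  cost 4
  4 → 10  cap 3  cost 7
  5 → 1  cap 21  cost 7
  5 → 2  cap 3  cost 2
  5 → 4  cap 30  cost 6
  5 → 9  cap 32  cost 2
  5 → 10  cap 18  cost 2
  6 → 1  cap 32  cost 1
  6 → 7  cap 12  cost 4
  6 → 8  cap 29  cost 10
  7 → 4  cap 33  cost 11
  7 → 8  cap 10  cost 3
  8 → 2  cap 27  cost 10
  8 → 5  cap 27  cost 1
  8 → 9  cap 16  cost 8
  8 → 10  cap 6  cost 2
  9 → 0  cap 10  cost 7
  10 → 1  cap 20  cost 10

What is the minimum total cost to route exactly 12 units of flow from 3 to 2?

Minimum cost for 12 units: 159

shortest-cost path #1: 3→5→2 push 3 @ unit cost 5 (adds 15)
shortest-cost path #2: 3→6→1→2 push 9 @ unit cost 16 (adds 144)
total cost = 159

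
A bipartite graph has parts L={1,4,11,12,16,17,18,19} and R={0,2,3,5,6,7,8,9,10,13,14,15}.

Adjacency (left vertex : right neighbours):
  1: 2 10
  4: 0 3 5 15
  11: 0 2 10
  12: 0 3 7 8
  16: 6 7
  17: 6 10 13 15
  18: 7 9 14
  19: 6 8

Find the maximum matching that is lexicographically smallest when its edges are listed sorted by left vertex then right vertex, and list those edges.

Lex-smallest maximum matching: {(1,2), (4,0), (11,10), (12,3), (16,6), (17,13), (18,7), (19,8)}

|M| = 8 (so the lex-smallest maximum matching has 8 edges)
process left vertices in ascending order; for each, take the smallest-labelled available neighbour that still permits 8 edges overall, or leave it unmatched if none does
lex-smallest matching: {1-2, 4-0, 11-10, 12-3, 16-6, 17-13, 18-7, 19-8}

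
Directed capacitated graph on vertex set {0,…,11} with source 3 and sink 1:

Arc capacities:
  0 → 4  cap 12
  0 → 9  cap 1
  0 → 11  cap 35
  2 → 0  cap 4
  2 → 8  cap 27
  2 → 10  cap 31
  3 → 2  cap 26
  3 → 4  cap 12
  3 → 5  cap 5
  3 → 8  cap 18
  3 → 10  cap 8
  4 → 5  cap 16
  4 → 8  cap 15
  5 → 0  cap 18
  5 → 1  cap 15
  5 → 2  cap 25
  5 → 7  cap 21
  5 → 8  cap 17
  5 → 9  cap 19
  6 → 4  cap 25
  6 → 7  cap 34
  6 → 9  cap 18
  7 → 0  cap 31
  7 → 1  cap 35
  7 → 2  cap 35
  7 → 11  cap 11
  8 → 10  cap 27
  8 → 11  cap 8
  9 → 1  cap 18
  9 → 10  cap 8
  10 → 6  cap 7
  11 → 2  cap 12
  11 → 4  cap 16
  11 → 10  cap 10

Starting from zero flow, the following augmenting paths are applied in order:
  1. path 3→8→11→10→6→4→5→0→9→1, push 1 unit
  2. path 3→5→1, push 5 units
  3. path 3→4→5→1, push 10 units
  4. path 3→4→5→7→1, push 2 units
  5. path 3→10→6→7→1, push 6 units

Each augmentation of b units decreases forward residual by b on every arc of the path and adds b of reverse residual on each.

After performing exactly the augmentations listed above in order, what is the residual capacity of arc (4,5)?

after path 1 (3→8→11→10→6→4→5→0→9→1, push 1): res(4,5)=15
after path 2 (3→5→1, push 5): res(4,5)=15
after path 3 (3→4→5→1, push 10): res(4,5)=5
after path 4 (3→4→5→7→1, push 2): res(4,5)=3
after path 5 (3→10→6→7→1, push 6): res(4,5)=3

Residual capacity of (4,5): 3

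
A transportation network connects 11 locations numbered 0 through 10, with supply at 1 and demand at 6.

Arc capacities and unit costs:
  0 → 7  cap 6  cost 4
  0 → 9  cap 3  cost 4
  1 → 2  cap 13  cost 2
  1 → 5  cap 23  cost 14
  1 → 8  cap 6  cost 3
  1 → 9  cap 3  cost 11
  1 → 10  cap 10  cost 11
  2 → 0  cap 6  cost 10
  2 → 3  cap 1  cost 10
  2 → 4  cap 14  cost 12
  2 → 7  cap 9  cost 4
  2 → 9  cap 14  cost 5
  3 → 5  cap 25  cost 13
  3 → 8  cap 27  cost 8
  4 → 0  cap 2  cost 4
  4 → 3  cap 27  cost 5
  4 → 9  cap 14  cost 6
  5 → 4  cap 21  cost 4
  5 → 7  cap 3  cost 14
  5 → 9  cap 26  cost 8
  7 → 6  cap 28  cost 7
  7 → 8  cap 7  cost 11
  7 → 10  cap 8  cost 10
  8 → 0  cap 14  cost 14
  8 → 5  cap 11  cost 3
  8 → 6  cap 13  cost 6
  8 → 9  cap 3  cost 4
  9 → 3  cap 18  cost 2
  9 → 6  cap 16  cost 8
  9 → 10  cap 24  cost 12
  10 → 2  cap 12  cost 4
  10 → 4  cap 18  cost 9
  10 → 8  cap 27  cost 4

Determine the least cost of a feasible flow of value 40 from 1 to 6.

shortest-cost path #1: 1→8→6 push 6 @ unit cost 9 (adds 54)
shortest-cost path #2: 1→2→7→6 push 9 @ unit cost 13 (adds 117)
shortest-cost path #3: 1→2→9→6 push 4 @ unit cost 15 (adds 60)
shortest-cost path #4: 1→9→6 push 3 @ unit cost 19 (adds 57)
shortest-cost path #5: 1→10→8→6 push 7 @ unit cost 21 (adds 147)
shortest-cost path #6: 1→10→8→9→6 push 3 @ unit cost 27 (adds 81)
shortest-cost path #7: 1→5→9→6 push 6 @ unit cost 30 (adds 180)
shortest-cost path #8: 1→5→4→0→7→6 push 2 @ unit cost 33 (adds 66)
total cost = 762

Minimum cost for 40 units: 762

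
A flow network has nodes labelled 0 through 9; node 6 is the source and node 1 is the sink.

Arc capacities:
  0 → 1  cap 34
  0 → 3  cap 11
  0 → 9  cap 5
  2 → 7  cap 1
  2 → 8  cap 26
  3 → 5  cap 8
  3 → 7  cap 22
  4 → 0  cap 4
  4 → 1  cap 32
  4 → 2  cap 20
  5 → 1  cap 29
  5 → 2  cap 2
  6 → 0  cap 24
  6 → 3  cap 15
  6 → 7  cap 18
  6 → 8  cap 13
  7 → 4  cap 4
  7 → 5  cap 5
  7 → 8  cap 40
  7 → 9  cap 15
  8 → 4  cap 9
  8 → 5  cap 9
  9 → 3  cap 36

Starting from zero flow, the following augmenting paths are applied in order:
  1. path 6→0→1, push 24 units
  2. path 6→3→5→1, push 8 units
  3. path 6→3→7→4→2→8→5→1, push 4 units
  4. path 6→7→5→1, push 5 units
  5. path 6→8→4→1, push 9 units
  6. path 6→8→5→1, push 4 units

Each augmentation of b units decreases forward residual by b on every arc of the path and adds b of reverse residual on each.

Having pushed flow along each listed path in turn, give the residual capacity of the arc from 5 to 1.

Residual capacity of (5,1): 8

after path 1 (6→0→1, push 24): res(5,1)=29
after path 2 (6→3→5→1, push 8): res(5,1)=21
after path 3 (6→3→7→4→2→8→5→1, push 4): res(5,1)=17
after path 4 (6→7→5→1, push 5): res(5,1)=12
after path 5 (6→8→4→1, push 9): res(5,1)=12
after path 6 (6→8→5→1, push 4): res(5,1)=8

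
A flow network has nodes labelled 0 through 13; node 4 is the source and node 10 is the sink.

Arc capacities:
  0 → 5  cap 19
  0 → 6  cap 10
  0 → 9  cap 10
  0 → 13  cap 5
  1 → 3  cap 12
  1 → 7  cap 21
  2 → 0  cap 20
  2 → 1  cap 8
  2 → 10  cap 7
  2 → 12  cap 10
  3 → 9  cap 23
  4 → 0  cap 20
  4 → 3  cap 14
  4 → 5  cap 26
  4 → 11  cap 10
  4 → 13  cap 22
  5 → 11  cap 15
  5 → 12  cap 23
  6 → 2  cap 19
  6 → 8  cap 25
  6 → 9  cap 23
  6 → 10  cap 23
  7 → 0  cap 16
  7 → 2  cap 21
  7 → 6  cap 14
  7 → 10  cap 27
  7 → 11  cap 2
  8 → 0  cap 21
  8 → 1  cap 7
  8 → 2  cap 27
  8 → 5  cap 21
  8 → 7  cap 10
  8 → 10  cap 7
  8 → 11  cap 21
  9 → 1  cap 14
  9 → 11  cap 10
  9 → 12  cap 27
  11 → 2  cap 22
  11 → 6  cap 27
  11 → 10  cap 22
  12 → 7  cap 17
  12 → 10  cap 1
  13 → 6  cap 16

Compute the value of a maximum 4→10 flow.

augment #1: 4→11→10 bottleneck 10, total now 10
augment #2: 4→0→6→10 bottleneck 10, total now 20
augment #3: 4→5→11→10 bottleneck 12, total now 32
augment #4: 4→5→12→10 bottleneck 1, total now 33
augment #5: 4→13→6→10 bottleneck 13, total now 46
augment #6: 4→5→11→2→10 bottleneck 3, total now 49
augment #7: 4→5→12→7→10 bottleneck 10, total now 59
augment #8: 4→13→6→2→10 bottleneck 3, total now 62
augment #9: 4→0→5→12→7→10 bottleneck 7, total now 69
augment #10: 4→0→9→1→7→10 bottleneck 3, total now 72
augment #11: 4→3→9→1→7→10 bottleneck 7, total now 79
augment #12: 4→3→9→11→2→10 bottleneck 1, total now 80
augment #13: 4→3→9→11→6→8→10 bottleneck 6, total now 86

Maximum flow value: 86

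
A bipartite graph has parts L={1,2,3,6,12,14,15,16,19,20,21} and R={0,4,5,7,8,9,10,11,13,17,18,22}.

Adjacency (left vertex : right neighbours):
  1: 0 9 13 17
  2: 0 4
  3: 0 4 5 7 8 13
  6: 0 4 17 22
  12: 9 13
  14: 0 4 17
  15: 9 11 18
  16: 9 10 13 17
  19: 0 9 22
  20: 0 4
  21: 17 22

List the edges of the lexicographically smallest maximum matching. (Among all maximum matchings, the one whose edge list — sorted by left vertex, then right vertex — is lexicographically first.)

|M| = 9 (so the lex-smallest maximum matching has 9 edges)
process left vertices in ascending order; for each, take the smallest-labelled available neighbour that still permits 9 edges overall, or leave it unmatched if none does
lex-smallest matching: {1-0, 2-4, 3-5, 6-17, 12-13, 15-11, 16-10, 19-9, 21-22}

Lex-smallest maximum matching: {(1,0), (2,4), (3,5), (6,17), (12,13), (15,11), (16,10), (19,9), (21,22)}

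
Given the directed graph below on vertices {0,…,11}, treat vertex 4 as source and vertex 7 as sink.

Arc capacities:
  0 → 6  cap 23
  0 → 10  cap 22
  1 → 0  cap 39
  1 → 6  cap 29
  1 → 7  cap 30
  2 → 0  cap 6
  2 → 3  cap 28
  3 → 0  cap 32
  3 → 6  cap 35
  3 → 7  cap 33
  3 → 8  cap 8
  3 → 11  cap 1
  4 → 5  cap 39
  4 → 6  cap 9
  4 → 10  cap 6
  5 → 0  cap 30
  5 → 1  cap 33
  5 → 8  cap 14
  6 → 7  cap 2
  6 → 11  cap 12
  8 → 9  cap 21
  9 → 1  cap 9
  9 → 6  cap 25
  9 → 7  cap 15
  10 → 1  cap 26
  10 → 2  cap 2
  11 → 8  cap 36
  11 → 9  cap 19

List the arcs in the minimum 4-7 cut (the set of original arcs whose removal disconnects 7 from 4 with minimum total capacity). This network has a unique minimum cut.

Min-cut arcs: {(1,7), (6,7), (9,7), (10,2)} (total capacity 49)

augment #1: 4→6→7 push 2
augment #2: 4→5→1→7 push 30
augment #3: 4→5→8→9→7 push 9
augment #4: 4→6→11→9→7 push 6
augment #5: 4→10→2→3→7 push 2
max flow = 49; residual-reachable set from 4 gives S-side
cut edges (S→T): {(1,7), (6,7), (9,7), (10,2)} total cap 49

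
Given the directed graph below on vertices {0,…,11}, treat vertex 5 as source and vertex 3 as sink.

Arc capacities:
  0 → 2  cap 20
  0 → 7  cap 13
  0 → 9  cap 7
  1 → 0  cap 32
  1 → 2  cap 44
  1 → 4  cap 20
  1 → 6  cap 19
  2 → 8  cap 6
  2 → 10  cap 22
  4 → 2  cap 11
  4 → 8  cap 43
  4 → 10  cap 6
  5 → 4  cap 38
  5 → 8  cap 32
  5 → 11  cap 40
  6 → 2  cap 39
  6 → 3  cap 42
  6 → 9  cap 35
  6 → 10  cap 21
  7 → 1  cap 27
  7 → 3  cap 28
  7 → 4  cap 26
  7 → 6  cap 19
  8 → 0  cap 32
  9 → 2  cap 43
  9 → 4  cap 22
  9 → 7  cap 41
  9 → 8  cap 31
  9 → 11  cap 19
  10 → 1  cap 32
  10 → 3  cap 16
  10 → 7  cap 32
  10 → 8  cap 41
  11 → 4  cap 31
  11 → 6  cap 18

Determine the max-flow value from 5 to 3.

augment #1: 5→4→10→3 bottleneck 6, total now 6
augment #2: 5→11→6→3 bottleneck 18, total now 24
augment #3: 5→4→2→10→3 bottleneck 10, total now 34
augment #4: 5→8→0→7→3 bottleneck 13, total now 47
augment #5: 5→4→2→10→7→3 bottleneck 1, total now 48
augment #6: 5→8→0→9→7→3 bottleneck 7, total now 55
augment #7: 5→8→0→2→10→7→3 bottleneck 7, total now 62
augment #8: 5→8→0→2→10→1→6→3 bottleneck 4, total now 66

Maximum flow value: 66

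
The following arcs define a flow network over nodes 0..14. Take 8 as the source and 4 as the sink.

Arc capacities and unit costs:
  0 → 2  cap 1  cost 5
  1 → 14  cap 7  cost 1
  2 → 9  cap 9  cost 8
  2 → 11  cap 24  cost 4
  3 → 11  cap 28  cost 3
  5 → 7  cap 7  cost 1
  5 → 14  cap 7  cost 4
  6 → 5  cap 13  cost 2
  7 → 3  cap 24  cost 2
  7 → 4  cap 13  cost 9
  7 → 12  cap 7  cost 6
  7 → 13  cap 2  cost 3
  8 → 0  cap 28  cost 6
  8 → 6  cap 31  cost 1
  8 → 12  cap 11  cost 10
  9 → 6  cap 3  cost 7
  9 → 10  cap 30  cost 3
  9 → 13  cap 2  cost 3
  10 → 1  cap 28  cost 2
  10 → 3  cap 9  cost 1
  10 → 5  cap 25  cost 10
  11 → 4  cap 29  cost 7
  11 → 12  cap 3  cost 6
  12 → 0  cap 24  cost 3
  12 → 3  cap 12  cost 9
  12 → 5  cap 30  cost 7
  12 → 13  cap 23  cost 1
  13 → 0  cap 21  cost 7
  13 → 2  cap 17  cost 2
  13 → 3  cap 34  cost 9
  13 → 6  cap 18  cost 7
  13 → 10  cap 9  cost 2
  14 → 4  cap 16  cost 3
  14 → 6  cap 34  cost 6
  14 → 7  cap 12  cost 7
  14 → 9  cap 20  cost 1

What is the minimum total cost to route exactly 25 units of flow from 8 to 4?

shortest-cost path #1: 8→6→5→14→4 push 7 @ unit cost 10 (adds 70)
shortest-cost path #2: 8→6→5→7→4 push 6 @ unit cost 13 (adds 78)
shortest-cost path #3: 8→12→13→10→1→14→4 push 7 @ unit cost 19 (adds 133)
shortest-cost path #4: 8→0→2→11→4 push 1 @ unit cost 22 (adds 22)
shortest-cost path #5: 8→12→13→2→11→4 push 4 @ unit cost 24 (adds 96)
total cost = 399

Minimum cost for 25 units: 399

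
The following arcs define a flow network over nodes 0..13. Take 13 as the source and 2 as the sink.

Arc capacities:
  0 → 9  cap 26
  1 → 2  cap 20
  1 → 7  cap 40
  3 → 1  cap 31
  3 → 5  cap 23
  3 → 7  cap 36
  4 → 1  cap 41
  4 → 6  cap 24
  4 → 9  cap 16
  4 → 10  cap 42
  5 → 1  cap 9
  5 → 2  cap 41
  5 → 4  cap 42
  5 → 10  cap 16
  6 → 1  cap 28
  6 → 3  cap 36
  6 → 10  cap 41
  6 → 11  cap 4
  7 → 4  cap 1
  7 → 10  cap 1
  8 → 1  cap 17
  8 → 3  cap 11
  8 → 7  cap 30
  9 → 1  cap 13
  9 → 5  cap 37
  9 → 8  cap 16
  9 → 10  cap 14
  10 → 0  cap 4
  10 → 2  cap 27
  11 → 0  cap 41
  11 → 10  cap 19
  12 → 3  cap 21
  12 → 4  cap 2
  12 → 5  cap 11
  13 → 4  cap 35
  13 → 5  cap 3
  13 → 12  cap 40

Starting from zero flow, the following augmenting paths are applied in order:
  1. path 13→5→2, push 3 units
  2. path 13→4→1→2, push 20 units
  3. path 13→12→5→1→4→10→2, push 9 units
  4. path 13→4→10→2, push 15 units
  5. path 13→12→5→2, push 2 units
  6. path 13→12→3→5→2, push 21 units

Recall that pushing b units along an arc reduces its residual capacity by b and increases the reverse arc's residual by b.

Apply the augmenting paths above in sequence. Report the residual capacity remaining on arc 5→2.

Residual capacity of (5,2): 15

after path 1 (13→5→2, push 3): res(5,2)=38
after path 2 (13→4→1→2, push 20): res(5,2)=38
after path 3 (13→12→5→1→4→10→2, push 9): res(5,2)=38
after path 4 (13→4→10→2, push 15): res(5,2)=38
after path 5 (13→12→5→2, push 2): res(5,2)=36
after path 6 (13→12→3→5→2, push 21): res(5,2)=15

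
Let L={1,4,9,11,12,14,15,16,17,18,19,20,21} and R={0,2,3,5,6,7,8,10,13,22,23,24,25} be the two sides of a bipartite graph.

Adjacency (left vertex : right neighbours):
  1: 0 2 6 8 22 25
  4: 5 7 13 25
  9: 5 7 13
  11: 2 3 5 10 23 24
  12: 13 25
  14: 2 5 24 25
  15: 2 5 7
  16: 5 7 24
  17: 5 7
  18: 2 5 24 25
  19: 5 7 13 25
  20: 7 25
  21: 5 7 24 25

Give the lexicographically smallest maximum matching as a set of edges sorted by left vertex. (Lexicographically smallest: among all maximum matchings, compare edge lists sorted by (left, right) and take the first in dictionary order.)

|M| = 8 (so the lex-smallest maximum matching has 8 edges)
process left vertices in ascending order; for each, take the smallest-labelled available neighbour that still permits 8 edges overall, or leave it unmatched if none does
lex-smallest matching: {1-0, 4-5, 9-7, 11-3, 12-13, 14-2, 16-24, 18-25}

Lex-smallest maximum matching: {(1,0), (4,5), (9,7), (11,3), (12,13), (14,2), (16,24), (18,25)}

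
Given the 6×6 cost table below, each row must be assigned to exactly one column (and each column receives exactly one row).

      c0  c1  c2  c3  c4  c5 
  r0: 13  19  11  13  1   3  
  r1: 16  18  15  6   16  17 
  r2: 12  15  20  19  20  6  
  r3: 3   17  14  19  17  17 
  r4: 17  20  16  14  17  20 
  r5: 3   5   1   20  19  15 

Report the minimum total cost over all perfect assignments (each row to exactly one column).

Minimum assignment cost: 37

one of 2 optimal assignments: row0→col4 (cost 1), row1→col3 (cost 6), row2→col5 (cost 6), row3→col0 (cost 3), row4→col1 (cost 20), row5→col2 (cost 1)
total = 1 + 6 + 6 + 3 + 20 + 1 = 37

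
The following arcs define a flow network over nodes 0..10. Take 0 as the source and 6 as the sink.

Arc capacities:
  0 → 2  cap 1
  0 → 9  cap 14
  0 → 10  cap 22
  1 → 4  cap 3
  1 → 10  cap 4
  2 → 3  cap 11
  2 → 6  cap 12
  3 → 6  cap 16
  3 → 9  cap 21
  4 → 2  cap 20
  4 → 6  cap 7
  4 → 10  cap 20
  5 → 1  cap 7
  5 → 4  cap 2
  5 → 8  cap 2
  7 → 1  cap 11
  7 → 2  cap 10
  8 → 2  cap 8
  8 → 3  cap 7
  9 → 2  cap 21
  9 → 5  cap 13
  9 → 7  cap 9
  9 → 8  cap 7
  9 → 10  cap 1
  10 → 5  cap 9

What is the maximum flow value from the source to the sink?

augment #1: 0→2→6 bottleneck 1, total now 1
augment #2: 0→9→2→6 bottleneck 11, total now 12
augment #3: 0→9→2→3→6 bottleneck 3, total now 15
augment #4: 0→10→5→4→6 bottleneck 2, total now 17
augment #5: 0→10→5→1→4→6 bottleneck 3, total now 20
augment #6: 0→10→5→8→3→6 bottleneck 2, total now 22

Maximum flow value: 22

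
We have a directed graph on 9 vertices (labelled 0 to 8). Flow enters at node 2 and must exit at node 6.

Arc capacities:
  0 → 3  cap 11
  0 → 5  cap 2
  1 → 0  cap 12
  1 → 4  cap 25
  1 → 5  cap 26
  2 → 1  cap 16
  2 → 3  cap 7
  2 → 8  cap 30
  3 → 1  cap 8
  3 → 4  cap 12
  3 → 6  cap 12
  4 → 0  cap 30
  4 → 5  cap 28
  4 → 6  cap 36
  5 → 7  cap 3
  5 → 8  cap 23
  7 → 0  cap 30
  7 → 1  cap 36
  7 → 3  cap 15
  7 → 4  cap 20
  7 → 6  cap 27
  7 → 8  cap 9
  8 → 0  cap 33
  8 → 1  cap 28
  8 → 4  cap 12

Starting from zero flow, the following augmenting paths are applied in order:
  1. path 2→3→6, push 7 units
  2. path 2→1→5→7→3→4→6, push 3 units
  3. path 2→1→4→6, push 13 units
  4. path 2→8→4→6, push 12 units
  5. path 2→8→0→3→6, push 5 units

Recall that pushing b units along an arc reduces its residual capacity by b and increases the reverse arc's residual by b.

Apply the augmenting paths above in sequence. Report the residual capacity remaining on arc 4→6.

after path 1 (2→3→6, push 7): res(4,6)=36
after path 2 (2→1→5→7→3→4→6, push 3): res(4,6)=33
after path 3 (2→1→4→6, push 13): res(4,6)=20
after path 4 (2→8→4→6, push 12): res(4,6)=8
after path 5 (2→8→0→3→6, push 5): res(4,6)=8

Residual capacity of (4,6): 8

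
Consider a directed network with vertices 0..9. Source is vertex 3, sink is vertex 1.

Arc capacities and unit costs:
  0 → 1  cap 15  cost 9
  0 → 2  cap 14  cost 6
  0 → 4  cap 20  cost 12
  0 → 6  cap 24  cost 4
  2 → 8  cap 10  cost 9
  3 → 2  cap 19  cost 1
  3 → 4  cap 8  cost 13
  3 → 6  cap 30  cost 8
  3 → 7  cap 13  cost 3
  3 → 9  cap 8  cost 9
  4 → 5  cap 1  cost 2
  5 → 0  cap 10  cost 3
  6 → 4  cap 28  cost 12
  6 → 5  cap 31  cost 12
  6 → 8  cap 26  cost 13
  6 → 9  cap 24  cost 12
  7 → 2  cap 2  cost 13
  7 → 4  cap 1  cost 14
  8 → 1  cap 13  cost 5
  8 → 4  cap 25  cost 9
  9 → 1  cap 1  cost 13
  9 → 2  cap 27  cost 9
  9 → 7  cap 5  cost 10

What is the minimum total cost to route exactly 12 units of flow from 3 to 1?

shortest-cost path #1: 3→2→8→1 push 10 @ unit cost 15 (adds 150)
shortest-cost path #2: 3→9→1 push 1 @ unit cost 22 (adds 22)
shortest-cost path #3: 3→6→8→1 push 1 @ unit cost 26 (adds 26)
total cost = 198

Minimum cost for 12 units: 198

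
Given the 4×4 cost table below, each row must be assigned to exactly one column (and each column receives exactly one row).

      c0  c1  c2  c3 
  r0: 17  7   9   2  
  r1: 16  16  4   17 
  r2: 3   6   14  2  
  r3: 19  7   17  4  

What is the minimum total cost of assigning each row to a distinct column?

optimal assignment: row0→col3 (cost 2), row1→col2 (cost 4), row2→col0 (cost 3), row3→col1 (cost 7)
total = 2 + 4 + 3 + 7 = 16

Minimum assignment cost: 16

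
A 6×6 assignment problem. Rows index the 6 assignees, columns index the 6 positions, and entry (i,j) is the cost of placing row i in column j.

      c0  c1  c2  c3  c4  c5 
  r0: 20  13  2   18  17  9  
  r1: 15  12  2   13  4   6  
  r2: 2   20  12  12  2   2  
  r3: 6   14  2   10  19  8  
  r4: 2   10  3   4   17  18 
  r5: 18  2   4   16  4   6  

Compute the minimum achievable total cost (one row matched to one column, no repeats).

optimal assignment: row0→col2 (cost 2), row1→col4 (cost 4), row2→col5 (cost 2), row3→col0 (cost 6), row4→col3 (cost 4), row5→col1 (cost 2)
total = 2 + 4 + 2 + 6 + 4 + 2 = 20

Minimum assignment cost: 20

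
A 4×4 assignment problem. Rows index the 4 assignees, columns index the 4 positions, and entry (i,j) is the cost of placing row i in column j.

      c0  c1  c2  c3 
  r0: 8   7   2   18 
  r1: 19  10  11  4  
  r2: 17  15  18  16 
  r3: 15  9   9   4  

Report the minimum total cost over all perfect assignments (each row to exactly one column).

Minimum assignment cost: 32

optimal assignment: row0→col2 (cost 2), row1→col3 (cost 4), row2→col0 (cost 17), row3→col1 (cost 9)
total = 2 + 4 + 17 + 9 = 32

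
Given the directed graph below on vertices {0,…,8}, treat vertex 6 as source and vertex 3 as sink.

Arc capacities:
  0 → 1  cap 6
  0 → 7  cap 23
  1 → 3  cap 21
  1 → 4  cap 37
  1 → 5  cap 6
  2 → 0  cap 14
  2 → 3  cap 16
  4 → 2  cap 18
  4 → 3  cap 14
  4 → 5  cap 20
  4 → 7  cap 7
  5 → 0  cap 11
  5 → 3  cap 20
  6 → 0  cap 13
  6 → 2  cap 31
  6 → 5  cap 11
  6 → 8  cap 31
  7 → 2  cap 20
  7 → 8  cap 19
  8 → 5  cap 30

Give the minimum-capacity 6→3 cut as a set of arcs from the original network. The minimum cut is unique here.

Min-cut arcs: {(0,1), (2,3), (5,3)} (total capacity 42)

augment #1: 6→2→3 push 16
augment #2: 6→5→3 push 11
augment #3: 6→0→1→3 push 6
augment #4: 6→8→5→3 push 9
max flow = 42; residual-reachable set from 6 gives S-side
cut edges (S→T): {(0,1), (2,3), (5,3)} total cap 42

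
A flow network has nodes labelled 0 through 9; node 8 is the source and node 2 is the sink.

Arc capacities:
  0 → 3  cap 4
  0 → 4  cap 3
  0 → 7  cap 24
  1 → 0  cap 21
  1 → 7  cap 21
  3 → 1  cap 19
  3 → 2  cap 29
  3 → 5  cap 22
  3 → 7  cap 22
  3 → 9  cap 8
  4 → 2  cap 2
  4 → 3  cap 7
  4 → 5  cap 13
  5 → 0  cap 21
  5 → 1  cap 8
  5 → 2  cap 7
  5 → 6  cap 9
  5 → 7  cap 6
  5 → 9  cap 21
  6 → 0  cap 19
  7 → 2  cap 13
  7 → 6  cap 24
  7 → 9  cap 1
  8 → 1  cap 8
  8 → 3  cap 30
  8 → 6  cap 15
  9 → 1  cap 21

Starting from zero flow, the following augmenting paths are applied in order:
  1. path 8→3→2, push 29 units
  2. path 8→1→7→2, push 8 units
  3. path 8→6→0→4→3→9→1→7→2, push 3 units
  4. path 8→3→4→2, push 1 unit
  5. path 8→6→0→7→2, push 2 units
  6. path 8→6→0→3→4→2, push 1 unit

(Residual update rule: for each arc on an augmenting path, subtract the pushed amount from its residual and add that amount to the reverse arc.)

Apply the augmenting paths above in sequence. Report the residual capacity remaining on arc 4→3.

after path 1 (8→3→2, push 29): res(4,3)=7
after path 2 (8→1→7→2, push 8): res(4,3)=7
after path 3 (8→6→0→4→3→9→1→7→2, push 3): res(4,3)=4
after path 4 (8→3→4→2, push 1): res(4,3)=5
after path 5 (8→6→0→7→2, push 2): res(4,3)=5
after path 6 (8→6→0→3→4→2, push 1): res(4,3)=6

Residual capacity of (4,3): 6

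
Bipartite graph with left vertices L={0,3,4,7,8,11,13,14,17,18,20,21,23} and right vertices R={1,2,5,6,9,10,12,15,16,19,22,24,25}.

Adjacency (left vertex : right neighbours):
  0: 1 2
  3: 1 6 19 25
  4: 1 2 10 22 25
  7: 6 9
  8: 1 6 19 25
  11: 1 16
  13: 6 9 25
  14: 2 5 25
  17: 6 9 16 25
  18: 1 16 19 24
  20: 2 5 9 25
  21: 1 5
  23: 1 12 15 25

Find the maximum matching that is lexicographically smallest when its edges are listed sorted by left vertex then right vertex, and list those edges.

Lex-smallest maximum matching: {(0,1), (3,6), (4,10), (7,9), (8,19), (11,16), (13,25), (14,2), (18,24), (20,5), (23,12)}

|M| = 11 (so the lex-smallest maximum matching has 11 edges)
process left vertices in ascending order; for each, take the smallest-labelled available neighbour that still permits 11 edges overall, or leave it unmatched if none does
lex-smallest matching: {0-1, 3-6, 4-10, 7-9, 8-19, 11-16, 13-25, 14-2, 18-24, 20-5, 23-12}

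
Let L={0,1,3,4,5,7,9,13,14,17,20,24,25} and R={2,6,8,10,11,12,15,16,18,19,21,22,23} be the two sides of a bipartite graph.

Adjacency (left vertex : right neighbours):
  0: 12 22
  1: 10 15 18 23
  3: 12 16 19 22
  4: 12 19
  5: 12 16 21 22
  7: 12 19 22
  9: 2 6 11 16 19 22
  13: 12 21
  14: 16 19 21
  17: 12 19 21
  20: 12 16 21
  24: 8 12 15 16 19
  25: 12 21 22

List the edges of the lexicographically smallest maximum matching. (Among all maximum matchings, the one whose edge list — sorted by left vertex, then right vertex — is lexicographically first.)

Lex-smallest maximum matching: {(0,12), (1,10), (3,16), (4,19), (5,21), (7,22), (9,2), (24,8)}

|M| = 8 (so the lex-smallest maximum matching has 8 edges)
process left vertices in ascending order; for each, take the smallest-labelled available neighbour that still permits 8 edges overall, or leave it unmatched if none does
lex-smallest matching: {0-12, 1-10, 3-16, 4-19, 5-21, 7-22, 9-2, 24-8}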